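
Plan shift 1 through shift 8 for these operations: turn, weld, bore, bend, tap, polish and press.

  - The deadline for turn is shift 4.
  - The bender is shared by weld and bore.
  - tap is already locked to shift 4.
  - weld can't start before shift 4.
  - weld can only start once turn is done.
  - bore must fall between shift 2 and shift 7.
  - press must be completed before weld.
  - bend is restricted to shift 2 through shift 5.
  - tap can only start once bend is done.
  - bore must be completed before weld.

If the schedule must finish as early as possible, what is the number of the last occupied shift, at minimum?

The precedence chain requires at least 2 distinct shifts.
weld can't be placed before shift 4, so the schedule must run through at least shift 4.
4 works (last occupied shift: shift 4): for example turn=shift 1; bend=shift 2; weld=shift 4; bore=shift 2; polish=shift 1; tap=shift 4; press=shift 1.

4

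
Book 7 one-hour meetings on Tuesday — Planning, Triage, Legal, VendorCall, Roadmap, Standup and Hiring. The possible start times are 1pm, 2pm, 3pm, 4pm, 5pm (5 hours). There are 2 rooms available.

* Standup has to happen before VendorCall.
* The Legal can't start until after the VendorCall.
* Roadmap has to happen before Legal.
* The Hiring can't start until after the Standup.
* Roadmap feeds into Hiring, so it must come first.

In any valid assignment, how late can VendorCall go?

4pm

Precedence pushes VendorCall to at least 2pm; downstream work caps VendorCall at 4pm.
VendorCall at 4pm is achievable: Roadmap -> 1pm, Triage -> 3pm, Hiring -> 2pm, VendorCall -> 4pm, Standup -> 1pm, Legal -> 5pm, Planning -> 2pm.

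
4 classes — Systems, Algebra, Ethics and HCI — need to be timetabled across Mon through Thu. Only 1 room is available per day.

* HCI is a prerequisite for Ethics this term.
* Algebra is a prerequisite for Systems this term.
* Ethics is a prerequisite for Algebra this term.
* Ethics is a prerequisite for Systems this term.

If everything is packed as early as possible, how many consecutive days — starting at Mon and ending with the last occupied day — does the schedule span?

The precedence chain requires at least 4 distinct days.
With at most 1 per day and 4 classes, at least 4 days are needed.
4 works (last occupied day: Thu): for example Algebra in Wed, HCI in Mon, Systems in Thu, Ethics in Tue.

4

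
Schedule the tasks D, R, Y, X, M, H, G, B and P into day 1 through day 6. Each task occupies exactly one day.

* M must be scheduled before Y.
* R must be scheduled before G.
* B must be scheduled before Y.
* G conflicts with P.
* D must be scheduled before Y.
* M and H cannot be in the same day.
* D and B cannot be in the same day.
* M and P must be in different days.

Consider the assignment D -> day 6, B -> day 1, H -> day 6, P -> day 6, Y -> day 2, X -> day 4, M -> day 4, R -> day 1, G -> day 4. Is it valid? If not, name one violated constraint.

Invalid. D must be scheduled before Y.

M and H cannot be in the same day — holds.
R must be scheduled before G — holds.
D must be scheduled before Y — violated.
M must be scheduled before Y — violated.
B must be scheduled before Y — holds.
M and P must be in different days — holds.
G conflicts with P — holds.
D and B cannot be in the same day — holds.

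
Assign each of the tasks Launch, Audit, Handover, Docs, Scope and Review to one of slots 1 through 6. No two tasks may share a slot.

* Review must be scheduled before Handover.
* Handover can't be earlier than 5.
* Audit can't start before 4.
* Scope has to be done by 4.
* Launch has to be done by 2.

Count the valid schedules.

Splitting on Launch: it can be 1 (18), 2 (18). Listing each branch's schedules as (Audit, Handover, Docs, Scope, Review):
Launch=1: (4,5,6,2,3) (4,5,6,3,2) (4,6,2,3,5) (4,6,3,2,5) (4,6,5,2,3) (4,6,5,3,2) (5,6,2,3,4) (5,6,2,4,3) (5,6,3,2,4) (5,6,3,4,2) (5,6,4,2,3) (5,6,4,3,2) (6,5,2,3,4) (6,5,2,4,3) (6,5,3,2,4) (6,5,3,4,2) (6,5,4,2,3) (6,5,4,3,2) — 18.
Launch=2: (4,5,6,1,3) (4,5,6,3,1) (4,6,1,3,5) (4,6,3,1,5) (4,6,5,1,3) (4,6,5,3,1) (5,6,1,3,4) (5,6,1,4,3) (5,6,3,1,4) (5,6,3,4,1) (5,6,4,1,3) (5,6,4,3,1) (6,5,1,3,4) (6,5,1,4,3) (6,5,3,1,4) (6,5,3,4,1) (6,5,4,1,3) (6,5,4,3,1) — 18.
Summing: 18 + 18 = 36.

36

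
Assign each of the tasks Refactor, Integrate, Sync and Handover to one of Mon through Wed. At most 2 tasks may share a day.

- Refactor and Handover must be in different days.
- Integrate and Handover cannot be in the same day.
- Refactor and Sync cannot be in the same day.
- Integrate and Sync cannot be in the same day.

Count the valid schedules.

Splitting on Refactor: it can be Mon (6), Tue (6), Wed (6). Listing each branch's schedules as (Integrate, Sync, Handover):
Refactor=Mon: (Mon,Tue,Tue) (Mon,Tue,Wed) (Mon,Wed,Tue) (Mon,Wed,Wed) (Tue,Wed,Wed) (Wed,Tue,Tue) — 6.
Refactor=Tue: (Mon,Wed,Wed) (Tue,Mon,Mon) (Tue,Mon,Wed) (Tue,Wed,Mon) (Tue,Wed,Wed) (Wed,Mon,Mon) — 6.
Refactor=Wed: (Mon,Tue,Tue) (Tue,Mon,Mon) (Wed,Mon,Mon) (Wed,Mon,Tue) (Wed,Tue,Mon) (Wed,Tue,Tue) — 6.
Summing: 6 + 6 + 6 = 18.

18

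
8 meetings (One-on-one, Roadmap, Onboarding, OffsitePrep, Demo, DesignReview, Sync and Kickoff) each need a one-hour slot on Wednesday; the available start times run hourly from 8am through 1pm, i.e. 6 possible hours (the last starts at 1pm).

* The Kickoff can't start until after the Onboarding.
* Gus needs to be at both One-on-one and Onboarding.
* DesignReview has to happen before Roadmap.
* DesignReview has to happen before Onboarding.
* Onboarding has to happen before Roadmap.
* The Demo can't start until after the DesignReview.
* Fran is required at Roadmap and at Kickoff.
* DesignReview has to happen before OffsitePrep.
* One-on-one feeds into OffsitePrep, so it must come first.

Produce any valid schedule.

Kickoff -> 11am, DesignReview -> 8am, Sync -> 8am, Demo -> 9am, OffsitePrep -> 9am, One-on-one -> 8am, Roadmap -> 10am, Onboarding -> 9am

Checking: DesignReview(8am) before Roadmap(10am); Onboarding(9am) before Kickoff(11am); Onboarding(9am) before Roadmap(10am); DesignReview(8am) before OffsitePrep(9am); DesignReview(8am) before Demo(9am); DesignReview(8am) before Onboarding(9am); One-on-one(8am) before OffsitePrep(9am); One-on-one(8am) != Onboarding(9am); Roadmap(10am) != Kickoff(11am).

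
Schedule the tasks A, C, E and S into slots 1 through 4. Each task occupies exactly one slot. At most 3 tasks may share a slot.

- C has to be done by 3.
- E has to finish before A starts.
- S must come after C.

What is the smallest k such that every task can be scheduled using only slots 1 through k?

2

The precedence chain requires at least 2 distinct slots.
With at most 3 per slot and 4 tasks, at least 2 slots are needed.
2 works (last occupied slot: 2): for example S in 2, A in 2, C in 1, E in 1.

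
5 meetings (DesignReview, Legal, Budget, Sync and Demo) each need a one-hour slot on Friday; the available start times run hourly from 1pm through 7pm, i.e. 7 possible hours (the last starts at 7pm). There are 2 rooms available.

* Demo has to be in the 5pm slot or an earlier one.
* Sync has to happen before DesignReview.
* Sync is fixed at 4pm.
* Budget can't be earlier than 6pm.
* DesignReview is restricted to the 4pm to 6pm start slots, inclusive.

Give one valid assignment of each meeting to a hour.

Sync in 4pm; Demo in 1pm; DesignReview in 5pm; Budget in 6pm; Legal in 1pm

Checking: Sync(4pm) before DesignReview(5pm); Sync=4pm in [4pm,4pm]; Demo=1pm in [1pm,5pm]; Budget=6pm in [6pm,7pm]; DesignReview=5pm in [4pm,6pm]; max 2 per hour (cap 2).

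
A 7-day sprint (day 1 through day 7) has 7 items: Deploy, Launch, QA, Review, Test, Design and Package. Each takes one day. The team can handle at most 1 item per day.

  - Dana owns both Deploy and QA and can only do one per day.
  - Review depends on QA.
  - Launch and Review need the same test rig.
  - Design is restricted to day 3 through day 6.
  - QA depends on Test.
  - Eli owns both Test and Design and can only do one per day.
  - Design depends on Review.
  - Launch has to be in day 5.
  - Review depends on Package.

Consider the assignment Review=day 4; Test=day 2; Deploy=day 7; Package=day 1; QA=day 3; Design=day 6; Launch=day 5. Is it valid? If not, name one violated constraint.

Yes, all constraints hold

Eli owns both Test and Design and can only do one per day — holds.
Review depends on Package — holds.
Launch and Review need the same test rig — holds.
Launch has to be in day 5 — holds.
Design is restricted to day 3 through day 6 — holds.
Dana owns both Deploy and QA and can only do one per day — holds.
Design depends on Review — holds.
The team can handle at most 1 item per day — holds.
QA depends on Test — holds.
Review depends on QA — holds.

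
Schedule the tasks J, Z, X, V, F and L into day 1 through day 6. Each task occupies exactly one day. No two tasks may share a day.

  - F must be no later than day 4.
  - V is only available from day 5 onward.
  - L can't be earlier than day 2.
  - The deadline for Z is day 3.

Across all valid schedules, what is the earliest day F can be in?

F's own window allows nothing later than day 4.
F at day 1 is achievable: Z in day 2; L in day 3; J in day 4; V in day 5; F in day 1; X in day 6.

day 1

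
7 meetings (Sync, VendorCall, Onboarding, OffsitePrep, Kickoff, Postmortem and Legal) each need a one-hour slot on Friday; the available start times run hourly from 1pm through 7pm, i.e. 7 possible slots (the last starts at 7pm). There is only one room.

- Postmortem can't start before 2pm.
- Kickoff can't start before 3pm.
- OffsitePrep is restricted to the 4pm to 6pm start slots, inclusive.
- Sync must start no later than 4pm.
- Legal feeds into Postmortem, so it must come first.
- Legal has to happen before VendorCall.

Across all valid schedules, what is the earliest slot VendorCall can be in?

Precedence pushes VendorCall to at least 2pm.
VendorCall at 2pm is achievable: Onboarding in 7pm, Sync in 3pm, OffsitePrep in 4pm, VendorCall in 2pm, Kickoff in 5pm, Legal in 1pm, Postmortem in 6pm.

2pm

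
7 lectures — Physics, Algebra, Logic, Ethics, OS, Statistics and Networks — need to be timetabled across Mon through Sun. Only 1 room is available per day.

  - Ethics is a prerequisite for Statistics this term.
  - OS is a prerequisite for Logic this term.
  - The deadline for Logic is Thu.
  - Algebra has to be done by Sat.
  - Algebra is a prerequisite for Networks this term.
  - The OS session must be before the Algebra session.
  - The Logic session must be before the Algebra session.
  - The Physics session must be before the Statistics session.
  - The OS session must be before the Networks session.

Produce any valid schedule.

Algebra in Wed; Physics in Thu; OS in Mon; Networks in Sun; Logic in Tue; Ethics in Fri; Statistics in Sat

Checking: Logic(Tue) before Algebra(Wed); OS(Mon) before Networks(Sun); Ethics(Fri) before Statistics(Sat); Physics(Thu) before Statistics(Sat); OS(Mon) before Algebra(Wed); Algebra(Wed) before Networks(Sun); OS(Mon) before Logic(Tue); Logic=Tue in [Mon,Thu]; Algebra=Wed in [Mon,Sat]; max 1 per day (cap 1).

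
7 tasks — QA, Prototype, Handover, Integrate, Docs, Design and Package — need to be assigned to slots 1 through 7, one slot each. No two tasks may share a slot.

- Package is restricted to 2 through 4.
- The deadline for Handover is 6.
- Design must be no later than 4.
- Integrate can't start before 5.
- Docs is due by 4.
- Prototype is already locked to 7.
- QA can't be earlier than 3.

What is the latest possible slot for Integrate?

6

Integrate is available from 5.
Integrate at 6 is achievable: Package=2; Docs=1; Prototype=7; QA=4; Handover=5; Design=3; Integrate=6.
Nothing later works — the capacity limit rule out every slot after 6.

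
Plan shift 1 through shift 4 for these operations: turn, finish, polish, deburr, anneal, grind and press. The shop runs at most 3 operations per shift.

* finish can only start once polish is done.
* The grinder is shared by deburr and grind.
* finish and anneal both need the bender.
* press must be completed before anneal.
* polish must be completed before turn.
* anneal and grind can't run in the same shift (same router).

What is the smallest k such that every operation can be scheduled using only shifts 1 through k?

The precedence chain requires at least 2 distinct shifts.
With at most 3 per shift and 7 operations, at least 3 shifts are needed.
3 works (last occupied shift: shift 3): for example anneal -> shift 3; polish -> shift 1; turn -> shift 2; deburr -> shift 1; press -> shift 1; finish -> shift 2; grind -> shift 2.

3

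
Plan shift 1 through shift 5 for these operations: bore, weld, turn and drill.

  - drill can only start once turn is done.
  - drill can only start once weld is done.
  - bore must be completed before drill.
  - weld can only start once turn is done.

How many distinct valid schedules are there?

Splitting on bore: it can be shift 1 (10), shift 2 (10), shift 3 (9), shift 4 (6). Listing each branch's schedules as (weld, turn, drill) by shift number:
bore=shift 1: (2,1,3) (2,1,4) (2,1,5) (3,1,4) (3,1,5) (3,2,4) (3,2,5) (4,1,5) (4,2,5) (4,3,5) — 10.
bore=shift 2: (2,1,3) (2,1,4) (2,1,5) (3,1,4) (3,1,5) (3,2,4) (3,2,5) (4,1,5) (4,2,5) (4,3,5) — 10.
bore=shift 3: (2,1,4) (2,1,5) (3,1,4) (3,1,5) (3,2,4) (3,2,5) (4,1,5) (4,2,5) (4,3,5) — 9.
bore=shift 4: (2,1,5) (3,1,5) (3,2,5) (4,1,5) (4,2,5) (4,3,5) — 6.
Summing: 10 + 10 + 9 + 6 = 35.

35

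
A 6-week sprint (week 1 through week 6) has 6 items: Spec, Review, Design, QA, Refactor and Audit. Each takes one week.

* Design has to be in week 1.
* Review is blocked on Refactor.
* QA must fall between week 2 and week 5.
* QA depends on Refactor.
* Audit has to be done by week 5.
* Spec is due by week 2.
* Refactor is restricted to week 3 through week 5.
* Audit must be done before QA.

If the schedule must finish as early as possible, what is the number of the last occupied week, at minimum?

4

The precedence chain requires at least 2 distinct weeks.
Propagating the time windows through the other constraints, Review can't land before week 4, so the schedule must run through at least week 4.
4 works (last occupied week: week 4): for example Spec in week 1, Review in week 4, QA in week 4, Design in week 1, Audit in week 1, Refactor in week 3.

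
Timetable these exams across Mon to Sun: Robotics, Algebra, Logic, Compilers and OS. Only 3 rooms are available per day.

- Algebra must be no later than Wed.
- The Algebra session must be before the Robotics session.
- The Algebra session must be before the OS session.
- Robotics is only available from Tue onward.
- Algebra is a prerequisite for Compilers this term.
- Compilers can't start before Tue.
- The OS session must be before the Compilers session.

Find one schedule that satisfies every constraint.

Logic=Mon, OS=Tue, Compilers=Wed, Robotics=Tue, Algebra=Mon

Checking: Algebra(Mon) before Compilers(Wed); Algebra(Mon) before Robotics(Tue); Algebra(Mon) before OS(Tue); OS(Tue) before Compilers(Wed); Compilers=Wed in [Tue,Sun]; Robotics=Tue in [Tue,Sun]; Algebra=Mon in [Mon,Wed]; max 2 per day (cap 3).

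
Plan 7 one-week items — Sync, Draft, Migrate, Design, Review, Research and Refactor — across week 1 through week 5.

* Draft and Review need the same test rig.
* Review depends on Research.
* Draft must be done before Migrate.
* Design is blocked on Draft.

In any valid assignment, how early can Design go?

week 2

Precedence pushes Design to at least week 2.
Design at week 2 is achievable: Review=week 2; Design=week 2; Refactor=week 1; Research=week 1; Migrate=week 2; Sync=week 1; Draft=week 1.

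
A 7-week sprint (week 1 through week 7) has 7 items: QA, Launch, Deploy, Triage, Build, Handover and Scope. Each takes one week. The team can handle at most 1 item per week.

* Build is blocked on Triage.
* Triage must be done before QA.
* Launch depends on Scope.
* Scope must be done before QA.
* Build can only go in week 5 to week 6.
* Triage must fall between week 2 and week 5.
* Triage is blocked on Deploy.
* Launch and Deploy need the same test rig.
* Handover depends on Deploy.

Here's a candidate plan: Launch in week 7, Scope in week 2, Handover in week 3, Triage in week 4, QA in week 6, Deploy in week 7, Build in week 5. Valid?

No. Launch and Deploy need the same test rig is not satisfied.

Launch and Deploy need the same test rig — violated.
Triage must be done before QA — holds.
Launch depends on Scope — holds.
Triage must fall between week 2 and week 5 — holds.
The team can handle at most 1 item per week — violated.
Scope must be done before QA — holds.
Handover depends on Deploy — violated.
Build is blocked on Triage — holds.
Triage is blocked on Deploy — violated.
Build can only go in week 5 to week 6 — holds.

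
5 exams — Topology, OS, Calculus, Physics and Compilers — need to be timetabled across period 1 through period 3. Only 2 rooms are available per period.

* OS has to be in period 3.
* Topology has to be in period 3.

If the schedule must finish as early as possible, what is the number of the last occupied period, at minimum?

With at most 2 per period and 5 exams, at least 3 periods are needed.
Topology can't be placed before period 3, so the schedule must run through at least period 3.
3 works (last occupied period: period 3): for example Physics -> period 1, Topology -> period 3, OS -> period 3, Calculus -> period 1, Compilers -> period 2.

3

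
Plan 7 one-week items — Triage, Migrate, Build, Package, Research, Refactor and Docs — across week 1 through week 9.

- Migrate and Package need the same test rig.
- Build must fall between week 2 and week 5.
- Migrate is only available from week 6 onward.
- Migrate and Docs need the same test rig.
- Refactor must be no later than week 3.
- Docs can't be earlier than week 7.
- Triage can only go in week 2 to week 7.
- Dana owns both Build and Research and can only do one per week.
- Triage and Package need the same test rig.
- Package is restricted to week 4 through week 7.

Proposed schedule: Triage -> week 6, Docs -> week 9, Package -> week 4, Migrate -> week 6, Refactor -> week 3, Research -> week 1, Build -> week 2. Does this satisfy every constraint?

Yes

Refactor must be no later than week 3 — holds.
Triage can only go in week 2 to week 7 — holds.
Package is restricted to week 4 through week 7 — holds.
Docs can't be earlier than week 7 — holds.
Dana owns both Build and Research and can only do one per week — holds.
Migrate and Docs need the same test rig — holds.
Build must fall between week 2 and week 5 — holds.
Migrate and Package need the same test rig — holds.
Triage and Package need the same test rig — holds.
Migrate is only available from week 6 onward — holds.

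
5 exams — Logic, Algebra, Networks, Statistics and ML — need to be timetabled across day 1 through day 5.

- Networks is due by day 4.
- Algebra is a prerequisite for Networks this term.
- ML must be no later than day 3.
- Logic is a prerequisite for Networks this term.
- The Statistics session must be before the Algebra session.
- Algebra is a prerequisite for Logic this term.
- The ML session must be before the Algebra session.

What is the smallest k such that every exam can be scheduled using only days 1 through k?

The precedence chain requires at least 4 distinct days.
4 works (last occupied day: day 4): for example Statistics=day 1; Networks=day 4; Logic=day 3; Algebra=day 2; ML=day 1.

4 days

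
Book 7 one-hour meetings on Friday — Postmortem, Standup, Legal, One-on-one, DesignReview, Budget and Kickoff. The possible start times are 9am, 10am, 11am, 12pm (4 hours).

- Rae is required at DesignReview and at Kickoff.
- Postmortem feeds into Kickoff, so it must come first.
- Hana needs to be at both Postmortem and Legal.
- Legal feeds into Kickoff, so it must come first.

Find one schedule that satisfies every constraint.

Postmortem=9am, Kickoff=11am, Legal=10am, One-on-one=9am, Standup=9am, Budget=9am, DesignReview=9am

Checking: Postmortem(9am) before Kickoff(11am); Legal(10am) before Kickoff(11am); Postmortem(9am) != Legal(10am); DesignReview(9am) != Kickoff(11am).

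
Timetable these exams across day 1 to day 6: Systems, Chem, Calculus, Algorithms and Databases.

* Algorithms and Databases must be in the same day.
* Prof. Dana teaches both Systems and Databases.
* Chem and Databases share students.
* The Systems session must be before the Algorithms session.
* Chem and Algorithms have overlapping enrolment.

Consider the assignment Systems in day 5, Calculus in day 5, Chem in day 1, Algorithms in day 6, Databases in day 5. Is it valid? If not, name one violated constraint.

Invalid. Algorithms and Databases must be in the same day.

Algorithms and Databases must be in the same day — violated.
Prof. Dana teaches both Systems and Databases — violated.
The Systems session must be before the Algorithms session — holds.
Chem and Algorithms have overlapping enrolment — holds.
Chem and Databases share students — holds.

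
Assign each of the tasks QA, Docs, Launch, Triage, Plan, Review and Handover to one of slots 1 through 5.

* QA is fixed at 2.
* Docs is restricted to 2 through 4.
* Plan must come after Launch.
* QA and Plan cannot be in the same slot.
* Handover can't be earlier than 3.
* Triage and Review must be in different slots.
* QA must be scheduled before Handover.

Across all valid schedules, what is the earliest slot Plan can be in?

3

Precedence pushes Plan to at least 2.
Plan at 3 is achievable: Triage in 1, Docs in 2, Handover in 3, Launch in 1, QA in 2, Plan in 3, Review in 2.
Nothing earlier works — the conflict constraints rule out every slot before 3.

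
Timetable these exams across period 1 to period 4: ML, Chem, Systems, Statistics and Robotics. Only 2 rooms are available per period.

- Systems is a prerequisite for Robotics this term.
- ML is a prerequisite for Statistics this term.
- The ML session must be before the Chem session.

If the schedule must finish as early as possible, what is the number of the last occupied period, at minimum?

The precedence chain requires at least 2 distinct periods.
With at most 2 per period and 5 exams, at least 3 periods are needed.
3 works (last occupied period: period 3): for example Statistics in period 2, ML in period 1, Chem in period 2, Systems in period 1, Robotics in period 3.

period 3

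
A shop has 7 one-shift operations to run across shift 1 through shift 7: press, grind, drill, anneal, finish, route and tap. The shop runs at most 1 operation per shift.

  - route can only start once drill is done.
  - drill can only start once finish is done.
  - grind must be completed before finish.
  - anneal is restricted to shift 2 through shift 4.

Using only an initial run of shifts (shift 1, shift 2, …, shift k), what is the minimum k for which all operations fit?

The precedence chain requires at least 4 distinct shifts.
With at most 1 per shift and 7 operations, at least 7 shifts are needed.
7 works (last occupied shift: shift 7): for example route=shift 5, tap=shift 7, drill=shift 4, press=shift 6, anneal=shift 2, finish=shift 3, grind=shift 1.

7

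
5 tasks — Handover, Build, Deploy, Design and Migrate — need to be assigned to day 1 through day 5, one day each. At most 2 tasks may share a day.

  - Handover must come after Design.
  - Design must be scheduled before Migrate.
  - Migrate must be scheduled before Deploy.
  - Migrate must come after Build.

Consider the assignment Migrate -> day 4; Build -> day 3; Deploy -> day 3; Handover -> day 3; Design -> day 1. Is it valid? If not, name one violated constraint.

No — it violates: At most 2 tasks may share a day

Migrate must come after Build — holds.
At most 2 tasks may share a day — violated.
Design must be scheduled before Migrate — holds.
Migrate must be scheduled before Deploy — violated.
Handover must come after Design — holds.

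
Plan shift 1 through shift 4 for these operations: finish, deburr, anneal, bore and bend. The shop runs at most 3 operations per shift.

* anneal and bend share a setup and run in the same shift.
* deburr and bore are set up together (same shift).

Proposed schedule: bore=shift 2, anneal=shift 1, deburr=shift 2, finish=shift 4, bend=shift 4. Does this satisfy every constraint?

The shop runs at most 3 operations per shift — holds.
deburr and bore are set up together (same shift) — holds.
anneal and bend share a setup and run in the same shift — violated.

Invalid. anneal and bend share a setup and run in the same shift.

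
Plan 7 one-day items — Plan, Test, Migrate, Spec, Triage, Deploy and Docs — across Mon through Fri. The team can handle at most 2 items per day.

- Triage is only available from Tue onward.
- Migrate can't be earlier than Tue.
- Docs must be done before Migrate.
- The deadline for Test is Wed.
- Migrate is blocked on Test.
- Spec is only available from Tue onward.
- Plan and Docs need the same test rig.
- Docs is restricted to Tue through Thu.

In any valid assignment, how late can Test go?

Wed

Test's own window allows nothing later than Wed.
Test at Wed is achievable: Docs=Tue; Spec=Tue; Test=Wed; Deploy=Mon; Migrate=Thu; Plan=Mon; Triage=Wed.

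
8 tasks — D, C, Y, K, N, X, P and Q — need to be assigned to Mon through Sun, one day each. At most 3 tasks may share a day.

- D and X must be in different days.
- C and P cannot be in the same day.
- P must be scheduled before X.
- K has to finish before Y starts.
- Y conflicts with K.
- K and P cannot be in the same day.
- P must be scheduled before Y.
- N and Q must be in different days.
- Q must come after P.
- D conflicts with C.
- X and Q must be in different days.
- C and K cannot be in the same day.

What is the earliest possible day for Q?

Precedence pushes Q to at least Tue.
Q at Tue is achievable: C -> Wed; N -> Mon; Q -> Tue; K -> Tue; X -> Wed; D -> Mon; P -> Mon; Y -> Wed.

Tue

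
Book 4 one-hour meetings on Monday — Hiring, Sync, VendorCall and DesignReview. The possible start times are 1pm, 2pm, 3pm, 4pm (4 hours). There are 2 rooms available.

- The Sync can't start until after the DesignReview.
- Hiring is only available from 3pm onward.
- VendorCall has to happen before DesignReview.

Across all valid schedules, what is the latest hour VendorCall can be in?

2pm

Downstream work caps VendorCall at 2pm.
VendorCall at 2pm is achievable: VendorCall=2pm, Hiring=3pm, DesignReview=3pm, Sync=4pm.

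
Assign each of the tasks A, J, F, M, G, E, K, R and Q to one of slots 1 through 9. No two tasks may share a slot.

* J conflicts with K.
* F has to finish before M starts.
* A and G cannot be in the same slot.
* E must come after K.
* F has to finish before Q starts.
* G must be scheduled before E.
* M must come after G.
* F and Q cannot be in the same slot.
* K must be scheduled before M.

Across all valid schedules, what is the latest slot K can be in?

Downstream work caps K at 8.
K at 7 is achievable: J in 5; G in 2; M in 8; Q in 3; F in 1; A in 4; R in 6; K in 7; E in 9.
Nothing later works — the conflict and capacity constraints rule out every slot after 7.

7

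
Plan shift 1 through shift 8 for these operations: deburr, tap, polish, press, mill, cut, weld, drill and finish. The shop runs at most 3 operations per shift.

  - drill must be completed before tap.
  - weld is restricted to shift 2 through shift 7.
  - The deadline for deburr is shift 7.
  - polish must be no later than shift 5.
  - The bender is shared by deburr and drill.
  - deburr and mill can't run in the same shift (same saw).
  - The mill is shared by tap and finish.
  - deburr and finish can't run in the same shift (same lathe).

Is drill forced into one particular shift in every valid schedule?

No

drill can be shift 1 (e.g. weld=shift 2, polish=shift 1, drill=shift 1, finish=shift 3, cut=shift 3, press=shift 1, mill=shift 3, tap=shift 2, deburr=shift 2) or shift 2 (e.g. deburr=shift 1, polish=shift 1, tap=shift 3, weld=shift 2, drill=shift 2, mill=shift 2, finish=shift 4, press=shift 1, cut=shift 3).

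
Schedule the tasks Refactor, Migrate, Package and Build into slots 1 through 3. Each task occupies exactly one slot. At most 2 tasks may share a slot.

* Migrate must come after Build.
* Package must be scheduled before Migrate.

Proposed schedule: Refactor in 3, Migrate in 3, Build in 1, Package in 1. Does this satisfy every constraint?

Package must be scheduled before Migrate — holds.
At most 2 tasks may share a slot — holds.
Migrate must come after Build — holds.

Valid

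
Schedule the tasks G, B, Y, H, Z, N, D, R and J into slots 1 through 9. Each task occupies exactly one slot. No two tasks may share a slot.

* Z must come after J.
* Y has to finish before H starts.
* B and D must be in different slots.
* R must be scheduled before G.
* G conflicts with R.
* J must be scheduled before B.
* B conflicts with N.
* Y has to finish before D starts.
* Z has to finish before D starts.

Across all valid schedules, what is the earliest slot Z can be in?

Precedence pushes Z to at least 2; downstream work caps Z at 8.
Z at 2 is achievable: N in 9; Y in 3; D in 4; R in 5; G in 6; B in 7; H in 8; J in 1; Z in 2.

2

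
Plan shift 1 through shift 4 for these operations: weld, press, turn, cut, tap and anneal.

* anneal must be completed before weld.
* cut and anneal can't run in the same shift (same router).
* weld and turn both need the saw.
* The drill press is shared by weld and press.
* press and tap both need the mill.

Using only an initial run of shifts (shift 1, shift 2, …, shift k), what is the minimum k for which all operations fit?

2 shifts

The precedence chain requires at least 2 distinct shifts.
2 works (last occupied shift: shift 2): for example press in shift 1, weld in shift 2, anneal in shift 1, turn in shift 1, tap in shift 2, cut in shift 2.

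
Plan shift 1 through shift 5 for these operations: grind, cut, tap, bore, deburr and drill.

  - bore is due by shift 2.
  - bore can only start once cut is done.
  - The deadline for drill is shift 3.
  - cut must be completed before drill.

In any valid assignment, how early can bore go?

Precedence pushes bore to at least shift 2; bore's own window allows nothing later than shift 2.
bore at shift 2 is achievable: grind in shift 1, drill in shift 2, tap in shift 1, bore in shift 2, cut in shift 1, deburr in shift 1.

shift 2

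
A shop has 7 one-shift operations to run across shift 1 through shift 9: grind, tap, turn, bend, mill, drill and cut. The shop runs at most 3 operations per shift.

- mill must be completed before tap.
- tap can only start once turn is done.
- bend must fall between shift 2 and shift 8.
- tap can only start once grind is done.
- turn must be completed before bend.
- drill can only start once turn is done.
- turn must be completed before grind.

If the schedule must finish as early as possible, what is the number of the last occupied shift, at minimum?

shift 3

The precedence chain requires at least 3 distinct shifts.
With at most 3 per shift and 7 operations, at least 3 shifts are needed.
3 works (last occupied shift: shift 3): for example mill -> shift 1; grind -> shift 2; bend -> shift 2; turn -> shift 1; cut -> shift 1; tap -> shift 3; drill -> shift 2.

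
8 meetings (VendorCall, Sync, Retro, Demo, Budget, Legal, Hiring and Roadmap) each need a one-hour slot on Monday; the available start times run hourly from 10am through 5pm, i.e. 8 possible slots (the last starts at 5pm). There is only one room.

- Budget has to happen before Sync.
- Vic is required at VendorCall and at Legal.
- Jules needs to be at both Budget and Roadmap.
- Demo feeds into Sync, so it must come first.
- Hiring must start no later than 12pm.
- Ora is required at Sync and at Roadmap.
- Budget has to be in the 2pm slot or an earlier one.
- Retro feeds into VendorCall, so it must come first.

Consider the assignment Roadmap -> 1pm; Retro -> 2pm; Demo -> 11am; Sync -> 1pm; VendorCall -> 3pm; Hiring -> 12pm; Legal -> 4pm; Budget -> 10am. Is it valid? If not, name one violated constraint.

Hiring must start no later than 12pm — holds.
Jules needs to be at both Budget and Roadmap — holds.
Budget has to be in the 2pm slot or an earlier one — holds.
Vic is required at VendorCall and at Legal — holds.
Demo feeds into Sync, so it must come first — holds.
Ora is required at Sync and at Roadmap — violated.
There is only one room — violated.
Retro feeds into VendorCall, so it must come first — holds.
Budget has to happen before Sync — holds.

Invalid. Ora is required at Sync and at Roadmap.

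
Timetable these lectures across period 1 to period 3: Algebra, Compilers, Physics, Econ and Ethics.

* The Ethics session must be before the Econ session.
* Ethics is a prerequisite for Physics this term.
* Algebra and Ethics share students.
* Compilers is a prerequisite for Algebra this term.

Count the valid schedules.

Splitting on Algebra: it can be period 2 (4), period 3 (10). Listing each branch's schedules as (Compilers, Physics, Econ, Ethics) by period number:
Algebra=period 2: (1,2,2,1) (1,2,3,1) (1,3,2,1) (1,3,3,1) — 4.
Algebra=period 3: (1,2,2,1) (1,2,3,1) (1,3,2,1) (1,3,3,1) (1,3,3,2) (2,2,2,1) (2,2,3,1) (2,3,2,1) (2,3,3,1) (2,3,3,2) — 10.
Summing: 4 + 10 = 14.

14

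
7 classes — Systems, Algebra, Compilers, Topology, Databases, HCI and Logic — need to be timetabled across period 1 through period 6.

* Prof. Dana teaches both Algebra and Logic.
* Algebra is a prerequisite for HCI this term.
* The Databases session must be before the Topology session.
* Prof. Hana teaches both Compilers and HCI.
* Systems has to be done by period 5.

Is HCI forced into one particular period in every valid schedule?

No

HCI can be period 2 (e.g. Logic=period 2, Topology=period 2, HCI=period 2, Algebra=period 1, Databases=period 1, Systems=period 1, Compilers=period 1) or period 3 (e.g. Logic -> period 2, Algebra -> period 1, HCI -> period 3, Systems -> period 1, Compilers -> period 1, Topology -> period 2, Databases -> period 1).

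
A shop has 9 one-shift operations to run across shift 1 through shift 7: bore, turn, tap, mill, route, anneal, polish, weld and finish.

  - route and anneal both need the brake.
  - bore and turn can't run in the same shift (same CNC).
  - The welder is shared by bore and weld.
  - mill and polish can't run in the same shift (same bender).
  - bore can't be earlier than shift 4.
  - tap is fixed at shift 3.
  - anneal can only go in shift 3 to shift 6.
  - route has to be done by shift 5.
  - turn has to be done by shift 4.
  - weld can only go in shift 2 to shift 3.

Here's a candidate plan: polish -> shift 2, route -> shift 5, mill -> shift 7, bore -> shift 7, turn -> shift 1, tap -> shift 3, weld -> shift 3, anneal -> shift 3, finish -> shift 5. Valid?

mill and polish can't run in the same shift (same bender) — holds.
The welder is shared by bore and weld — holds.
turn has to be done by shift 4 — holds.
anneal can only go in shift 3 to shift 6 — holds.
route has to be done by shift 5 — holds.
tap is fixed at shift 3 — holds.
bore and turn can't run in the same shift (same CNC) — holds.
weld can only go in shift 2 to shift 3 — holds.
bore can't be earlier than shift 4 — holds.
route and anneal both need the brake — holds.

Yes, all constraints hold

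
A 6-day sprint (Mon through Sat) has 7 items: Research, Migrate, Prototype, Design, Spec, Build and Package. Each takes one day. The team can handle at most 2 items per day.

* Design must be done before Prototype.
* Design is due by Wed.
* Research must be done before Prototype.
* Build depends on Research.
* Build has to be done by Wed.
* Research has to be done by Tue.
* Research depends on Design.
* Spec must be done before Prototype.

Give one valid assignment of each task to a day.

Package in Thu, Design in Mon, Migrate in Tue, Build in Wed, Prototype in Wed, Research in Tue, Spec in Mon

Checking: Design(Mon) before Prototype(Wed); Research(Tue) before Prototype(Wed); Spec(Mon) before Prototype(Wed); Design(Mon) before Research(Tue); Research(Tue) before Build(Wed); Build=Wed in [Mon,Wed]; Design=Mon in [Mon,Wed]; Research=Tue in [Mon,Tue]; max 2 per day (cap 2).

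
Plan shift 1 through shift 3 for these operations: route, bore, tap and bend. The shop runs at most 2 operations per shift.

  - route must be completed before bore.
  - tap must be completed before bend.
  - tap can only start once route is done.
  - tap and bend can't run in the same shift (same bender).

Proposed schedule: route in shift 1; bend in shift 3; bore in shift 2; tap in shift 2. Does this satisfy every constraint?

Valid

tap can only start once route is done — holds.
tap must be completed before bend — holds.
tap and bend can't run in the same shift (same bender) — holds.
route must be completed before bore — holds.
The shop runs at most 2 operations per shift — holds.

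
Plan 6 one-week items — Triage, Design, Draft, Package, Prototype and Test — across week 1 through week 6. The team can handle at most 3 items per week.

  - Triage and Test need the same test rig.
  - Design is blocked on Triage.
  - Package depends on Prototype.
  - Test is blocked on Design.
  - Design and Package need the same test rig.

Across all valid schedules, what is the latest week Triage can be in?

Downstream work caps Triage at week 4.
Triage at week 4 is achievable: Draft -> week 1; Test -> week 6; Triage -> week 4; Design -> week 5; Prototype -> week 1; Package -> week 2.

week 4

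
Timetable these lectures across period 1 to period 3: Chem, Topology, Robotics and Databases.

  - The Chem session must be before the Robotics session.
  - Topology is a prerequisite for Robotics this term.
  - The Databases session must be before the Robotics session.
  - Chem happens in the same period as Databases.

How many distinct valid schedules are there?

5

Splitting on Chem: it can be period 1 (3), period 2 (2). Listing each branch's schedules as (Topology, Robotics, Databases) by period number:
Chem=period 1: (1,2,1) (1,3,1) (2,3,1) — 3.
Chem=period 2: (1,3,2) (2,3,2) — 2.
Summing: 3 + 2 = 5.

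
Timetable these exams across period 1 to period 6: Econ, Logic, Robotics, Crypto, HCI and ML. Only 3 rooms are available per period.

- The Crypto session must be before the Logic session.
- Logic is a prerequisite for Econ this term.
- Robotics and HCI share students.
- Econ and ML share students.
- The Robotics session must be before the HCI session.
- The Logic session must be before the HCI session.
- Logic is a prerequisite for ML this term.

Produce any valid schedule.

HCI in period 3; Econ in period 3; Crypto in period 1; Robotics in period 1; Logic in period 2; ML in period 4

Checking: Crypto(period 1) before Logic(period 2); Logic(period 2) before Econ(period 3); Logic(period 2) before HCI(period 3); Logic(period 2) before ML(period 4); Robotics(period 1) before HCI(period 3); Robotics(period 1) != HCI(period 3); Econ(period 3) != ML(period 4); max 2 per period (cap 3).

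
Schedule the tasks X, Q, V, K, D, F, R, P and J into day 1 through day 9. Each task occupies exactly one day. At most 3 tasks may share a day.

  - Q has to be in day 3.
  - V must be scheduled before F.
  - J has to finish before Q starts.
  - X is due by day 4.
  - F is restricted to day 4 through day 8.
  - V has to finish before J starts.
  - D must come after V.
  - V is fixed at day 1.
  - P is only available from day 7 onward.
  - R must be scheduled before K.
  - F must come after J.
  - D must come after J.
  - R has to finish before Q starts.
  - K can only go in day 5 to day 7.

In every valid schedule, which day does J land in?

V is fixed at day 1 and must come before J, so J is at least day 2.
Q is fixed at day 3 and must come after J, so J is at most day 2.
So J must be day 2.

day 2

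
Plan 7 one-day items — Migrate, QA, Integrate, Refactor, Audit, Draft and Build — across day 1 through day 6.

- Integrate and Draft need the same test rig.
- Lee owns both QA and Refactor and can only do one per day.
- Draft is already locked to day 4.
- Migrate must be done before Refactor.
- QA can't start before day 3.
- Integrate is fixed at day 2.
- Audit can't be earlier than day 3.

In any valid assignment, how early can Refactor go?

day 2

Precedence pushes Refactor to at least day 2.
Refactor at day 2 is achievable: Migrate=day 1, Refactor=day 2, Integrate=day 2, Draft=day 4, Build=day 1, QA=day 3, Audit=day 3.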